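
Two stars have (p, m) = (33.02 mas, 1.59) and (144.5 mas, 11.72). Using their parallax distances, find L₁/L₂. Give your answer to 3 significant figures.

d₁ = 1/p₁ = 1/0.03302″ = 30.285 pc; d₂ = 1/p₂ = 1/0.1445″ = 6.9204 pc.
M₁ = m₁ − 5 log₁₀ d₁ + 5 = 1.59 − 7.4061 + 5 = -0.8161.
M₂ = 11.72 − 4.2007 + 5 = 12.5193.
L₁/L₂ = 10^(0.4(M₂ − M₁)) = 10^(0.4 × 13.3354) = 10^5.33416 = 2.1585 × 10^5.

L₁/L₂ = 216000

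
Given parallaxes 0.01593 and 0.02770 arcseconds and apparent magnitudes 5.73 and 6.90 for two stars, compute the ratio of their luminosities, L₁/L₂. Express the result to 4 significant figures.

d₁ = 1/p₁ = 1/0.01593″ = 62.775 pc; d₂ = 1/p₂ = 1/0.02770″ = 36.101 pc.
M₁ = m₁ − 5 log₁₀ d₁ + 5 = 5.73 − 8.9889 + 5 = 1.7411.
M₂ = 6.90 − 7.7876 + 5 = 4.1124.
L₁/L₂ = 10^(0.4(M₂ − M₁)) = 10^(0.4 × 2.3713) = 10^0.94852 = 8.8822.

L₁/L₂ = 8.882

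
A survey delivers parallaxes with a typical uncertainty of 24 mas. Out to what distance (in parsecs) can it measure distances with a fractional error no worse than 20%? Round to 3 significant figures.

σ_d/d = σ_p/p, so the condition is σ_p/p ≤ 0.20, i.e. p ≥ σ_p/0.20.
p_min = 24/0.20 = 120 mas = 0.12 arcsec.
d_max = 1/p_min = 1/0.12 = 8.3333 pc.

8.33 pc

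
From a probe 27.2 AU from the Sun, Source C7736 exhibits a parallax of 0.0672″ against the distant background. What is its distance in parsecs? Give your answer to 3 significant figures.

405 pc

With baseline B (in AU) and parallax p (in arcsec), d = B/p parsecs.
d = 27.2 / 0.0672 = 404.76 pc.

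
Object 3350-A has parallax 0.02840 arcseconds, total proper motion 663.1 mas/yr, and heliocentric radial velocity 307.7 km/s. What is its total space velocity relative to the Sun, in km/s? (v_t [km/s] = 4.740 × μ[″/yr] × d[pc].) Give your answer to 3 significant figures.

327 km/s

d = 1/p = 1/0.02840″ = 35.211 pc.
μ = 663.1 mas/yr = 0.6631 ″/yr.
v_t = 4.740 μ d = 4.740 × 0.6631 × 35.211 = 110.67 km/s.
v = √(v_r² + v_t²) = √(307.7² + 110.67²) = √106927 = 327 km/s.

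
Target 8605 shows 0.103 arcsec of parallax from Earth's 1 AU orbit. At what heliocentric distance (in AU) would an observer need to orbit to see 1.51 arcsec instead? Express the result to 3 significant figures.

14.7 AU

Parallax scales linearly with baseline: p ∝ B, so B = p_target / p_Earth × 1 AU.
B = 1.51 / 0.103 = 14.66 AU.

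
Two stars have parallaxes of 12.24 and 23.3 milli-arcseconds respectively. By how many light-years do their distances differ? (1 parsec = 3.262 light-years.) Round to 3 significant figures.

127 ly

d_A = 1/0.01224″ = 81.699 pc; d_B = 1/0.02330″ = 42.918 pc.
|d_B − d_A| = |42.918 − 81.699| = 38.781 pc = 38.781 × 3.262 ly = 126.5 ly.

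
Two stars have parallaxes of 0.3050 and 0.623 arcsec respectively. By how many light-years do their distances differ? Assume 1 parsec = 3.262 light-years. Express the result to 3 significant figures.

5.46 ly

d_A = 1/0.3050″ = 3.2787 pc; d_B = 1/0.6230″ = 1.6051 pc.
|d_B − d_A| = |1.6051 − 3.2787| = 1.6736 pc = 1.6736 × 3.262 ly = 5.4593 ly.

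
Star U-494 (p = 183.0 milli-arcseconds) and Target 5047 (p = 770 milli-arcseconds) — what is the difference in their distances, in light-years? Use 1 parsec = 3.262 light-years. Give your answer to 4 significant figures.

13.59 ly

d_A = 1/0.1830″ = 5.4645 pc; d_B = 1/0.7700″ = 1.2987 pc.
|d_B − d_A| = |1.2987 − 5.4645| = 4.1658 pc = 4.1658 × 3.262 ly = 13.589 ly.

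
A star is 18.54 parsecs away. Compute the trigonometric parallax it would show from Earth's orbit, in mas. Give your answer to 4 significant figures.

53.94 mas

p = 1/d = 1/18.54 = 0.053937 arcsec.
= 0.053937 × 1000 = 53.937 mas.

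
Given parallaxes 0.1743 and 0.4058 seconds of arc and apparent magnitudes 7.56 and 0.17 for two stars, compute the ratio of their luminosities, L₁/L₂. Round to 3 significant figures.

L₁/L₂ = 0.00600

d₁ = 1/p₁ = 1/0.1743″ = 5.7372 pc; d₂ = 1/p₂ = 1/0.4058″ = 2.4643 pc.
M₁ = m₁ − 5 log₁₀ d₁ + 5 = 7.56 − 3.7935 + 5 = 8.7665.
M₂ = 0.17 − 1.9585 + 5 = 3.2115.
L₁/L₂ = 10^(0.4(M₂ − M₁)) = 10^(0.4 × (-5.5550)) = 10^(-2.22200) = 0.0059979.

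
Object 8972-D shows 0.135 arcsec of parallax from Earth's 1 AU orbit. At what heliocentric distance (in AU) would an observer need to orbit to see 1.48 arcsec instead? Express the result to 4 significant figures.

10.96 AU

Parallax scales linearly with baseline: p ∝ B, so B = p_target / p_Earth × 1 AU.
B = 1.48 / 0.135 = 10.963 AU.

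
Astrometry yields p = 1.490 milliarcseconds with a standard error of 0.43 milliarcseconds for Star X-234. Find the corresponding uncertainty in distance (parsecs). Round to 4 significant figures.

d = 1/p, so σ_d = σ_p / p².
σ_d = 0.000430 / (0.001490)² = 0.000430 / 0.0000022201 = 193.68 pc.

193.7 pc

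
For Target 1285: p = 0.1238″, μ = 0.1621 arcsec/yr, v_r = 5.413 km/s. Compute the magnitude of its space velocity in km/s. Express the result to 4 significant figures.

d = 1/p = 1/0.1238″ = 8.0775 pc.
v_t = 4.740 μ d = 4.740 × 0.1621 × 8.0775 = 6.2064 km/s.
v = √(v_r² + v_t²) = √(5.413² + 6.2064²) = √67.82 = 8.2353 km/s.

8.235 km/s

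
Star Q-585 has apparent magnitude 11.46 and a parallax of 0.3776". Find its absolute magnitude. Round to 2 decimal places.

M = 14.35

d = 1/p = 1/0.3776″ = 2.6483 pc.
m − M = 5 log₁₀(2.6483) − 5 = 2.1148 − 5 = -2.8852.
M = m − (m − M) = 11.46 − (-2.8852) = 14.35.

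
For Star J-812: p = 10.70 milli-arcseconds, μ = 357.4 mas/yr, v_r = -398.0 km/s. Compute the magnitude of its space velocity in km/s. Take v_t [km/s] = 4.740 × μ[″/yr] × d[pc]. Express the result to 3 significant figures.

428 km/s

d = 1/p = 1/0.01070″ = 93.458 pc.
μ = 357.4 mas/yr = 0.3574 ″/yr.
v_t = 4.740 μ d = 4.740 × 0.3574 × 93.458 = 158.32 km/s.
v = √(v_r² + v_t²) = √((-398.0)² + 158.32²) = √183469 = 428.33 km/s.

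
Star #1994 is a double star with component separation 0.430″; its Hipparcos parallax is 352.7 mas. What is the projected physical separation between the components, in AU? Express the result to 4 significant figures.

d = 1/p = 1/0.3527″ = 2.8353 pc.
At distance d (pc), an angle of θ arcsec spans θ·d AU: s = 0.430 × 2.8353 = 1.2192 AU.

1.219 AU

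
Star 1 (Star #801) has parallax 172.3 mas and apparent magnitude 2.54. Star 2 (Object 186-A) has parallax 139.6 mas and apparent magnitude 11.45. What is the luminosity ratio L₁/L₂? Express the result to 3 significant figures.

L₁/L₂ = 2410

d₁ = 1/p₁ = 1/0.1723″ = 5.8038 pc; d₂ = 1/p₂ = 1/0.1396″ = 7.1633 pc.
M₁ = m₁ − 5 log₁₀ d₁ + 5 = 2.54 − 3.8186 + 5 = 3.7214.
M₂ = 11.45 − 4.2756 + 5 = 12.1744.
L₁/L₂ = 10^(0.4(M₂ − M₁)) = 10^(0.4 × 8.4530) = 10^3.38120 = 2405.5.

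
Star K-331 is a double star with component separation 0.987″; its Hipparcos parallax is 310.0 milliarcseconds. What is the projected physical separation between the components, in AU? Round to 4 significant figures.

d = 1/p = 1/0.3100″ = 3.2258 pc.
At distance d (pc), an angle of θ arcsec spans θ·d AU: s = 0.987 × 3.2258 = 3.1839 AU.

3.184 AU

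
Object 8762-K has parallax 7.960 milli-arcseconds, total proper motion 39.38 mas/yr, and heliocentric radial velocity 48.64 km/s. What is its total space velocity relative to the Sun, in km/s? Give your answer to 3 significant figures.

d = 1/p = 1/0.007960″ = 125.63 pc.
μ = 39.38 mas/yr = 0.03938 ″/yr.
v_t = 4.740 μ d = 4.740 × 0.03938 × 125.63 = 23.45 km/s.
v = √(v_r² + v_t²) = √(48.64² + 23.45²) = √2915.75 = 53.998 km/s.

54.0 km/s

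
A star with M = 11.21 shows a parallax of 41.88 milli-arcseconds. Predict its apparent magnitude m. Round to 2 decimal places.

d = 1/p = 1/0.04188″ = 23.878 pc.
m − M = 5 log₁₀ d − 5 = 5 log₁₀(23.878) − 5 = 6.8900 − 5 = 1.8900.
m = M + (m − M) = 11.21 + 1.8900 = 13.10.

m = 13.10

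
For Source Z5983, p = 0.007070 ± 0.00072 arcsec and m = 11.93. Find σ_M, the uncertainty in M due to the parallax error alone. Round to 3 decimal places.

σ_M = 0.221 mag

M = m − 5 log₁₀ d + 5 = m + 5 log₁₀ p + 5, so ∂M/∂p = 5/(p ln 10).
σ_M = (5/ln 10) · (σ_p/p) = 2.1715 × 0.00072/0.007070 = 2.1715 × 0.10184 = 0.22115.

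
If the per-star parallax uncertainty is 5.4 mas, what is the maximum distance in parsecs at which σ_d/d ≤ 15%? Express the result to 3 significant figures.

27.8 pc

σ_d/d = σ_p/p, so the condition is σ_p/p ≤ 0.15, i.e. p ≥ σ_p/0.15.
p_min = 5.4/0.15 = 36 mas = 0.036 arcsec.
d_max = 1/p_min = 1/0.036 = 27.778 pc.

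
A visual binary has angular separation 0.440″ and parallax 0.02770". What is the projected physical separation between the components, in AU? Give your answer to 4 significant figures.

15.88 AU

d = 1/p = 1/0.02770″ = 36.101 pc.
At distance d (pc), an angle of θ arcsec spans θ·d AU: s = 0.440 × 36.101 = 15.884 AU.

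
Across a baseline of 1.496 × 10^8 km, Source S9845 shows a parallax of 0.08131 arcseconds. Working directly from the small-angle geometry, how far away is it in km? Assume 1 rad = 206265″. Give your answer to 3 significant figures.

θ = 0.08131″ = 0.08131/206265 = 3.9420 × 10^-7 rad.
d = B/θ = (1.496 × 10^8) / (3.9420 × 10^-7) = 3.7950 × 10^14 km.

3.80 × 10^14 km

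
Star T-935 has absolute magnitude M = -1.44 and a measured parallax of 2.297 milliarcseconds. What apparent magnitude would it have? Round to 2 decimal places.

m = 6.75

d = 1/p = 1/0.002297″ = 435.35 pc.
m − M = 5 log₁₀ d − 5 = 5 log₁₀(435.35) − 5 = 13.1942 − 5 = 8.1942.
m = M + (m − M) = -1.44 + 8.1942 = 6.75.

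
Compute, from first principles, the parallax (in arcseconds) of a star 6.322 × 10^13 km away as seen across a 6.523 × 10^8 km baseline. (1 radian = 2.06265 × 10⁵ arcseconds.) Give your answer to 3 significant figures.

2.13 arcsec

θ ≈ B/d = (6.523 × 10^8) / (6.322 × 10^13) = 1.0318 × 10^-5 rad.
In arcseconds: 1.0318 × 10^-5 × 206265 = 2.1282″.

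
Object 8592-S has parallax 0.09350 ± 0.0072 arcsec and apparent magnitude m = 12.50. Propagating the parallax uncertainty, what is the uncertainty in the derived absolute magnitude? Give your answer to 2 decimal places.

M = m − 5 log₁₀ d + 5 = m + 5 log₁₀ p + 5, so ∂M/∂p = 5/(p ln 10).
σ_M = (5/ln 10) · (σ_p/p) = 2.1715 × 0.0072/0.09350 = 2.1715 × 0.077005 = 0.16722.

σ_M = 0.17 mag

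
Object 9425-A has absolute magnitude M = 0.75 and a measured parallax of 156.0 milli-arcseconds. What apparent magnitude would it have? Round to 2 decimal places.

d = 1/p = 1/0.1560″ = 6.4103 pc.
m − M = 5 log₁₀ d − 5 = 5 log₁₀(6.4103) − 5 = 4.0344 − 5 = -0.9656.
m = M + (m − M) = 0.75 + (-0.9656) = -0.22.

m = -0.22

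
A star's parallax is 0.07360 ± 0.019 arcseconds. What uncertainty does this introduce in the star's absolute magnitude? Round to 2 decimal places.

M = m − 5 log₁₀ d + 5 = m + 5 log₁₀ p + 5, so ∂M/∂p = 5/(p ln 10).
σ_M = (5/ln 10) · (σ_p/p) = 2.1715 × 0.019/0.07360 = 2.1715 × 0.25815 = 0.56057.

σ_M = 0.56 mag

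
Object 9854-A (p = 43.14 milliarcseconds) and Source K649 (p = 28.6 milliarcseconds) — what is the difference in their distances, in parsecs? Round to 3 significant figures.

11.8 pc

d_A = 1/0.04314″ = 23.18 pc; d_B = 1/0.02860″ = 34.965 pc.
|d_B − d_A| = |34.965 − 23.18| = 11.785 pc.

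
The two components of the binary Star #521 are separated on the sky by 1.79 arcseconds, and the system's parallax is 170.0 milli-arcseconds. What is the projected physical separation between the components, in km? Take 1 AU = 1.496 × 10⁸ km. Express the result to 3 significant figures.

1.58 × 10^9 km

d = 1/p = 1/0.1700″ = 5.8824 pc.
At distance d (pc), an angle of θ arcsec spans θ·d AU: s = 1.79 × 5.8824 = 10.529 AU.
= 10.529 × 1.496 × 10⁸ km = 1.5751 × 10^9 km.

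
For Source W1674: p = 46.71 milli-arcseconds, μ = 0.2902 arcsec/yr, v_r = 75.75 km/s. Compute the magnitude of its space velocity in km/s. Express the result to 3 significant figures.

81.3 km/s

d = 1/p = 1/0.04671″ = 21.409 pc.
v_t = 4.740 μ d = 4.740 × 0.2902 × 21.409 = 29.449 km/s.
v = √(v_r² + v_t²) = √(75.75² + 29.449²) = √6605.31 = 81.273 km/s.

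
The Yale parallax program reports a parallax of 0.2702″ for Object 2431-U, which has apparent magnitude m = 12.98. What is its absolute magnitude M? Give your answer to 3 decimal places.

d = 1/p = 1/0.2702″ = 3.701 pc.
m − M = 5 log₁₀(3.701) − 5 = 2.8416 − 5 = -2.1584.
M = m − (m − M) = 12.98 − (-2.1584) = 15.138.

M = 15.138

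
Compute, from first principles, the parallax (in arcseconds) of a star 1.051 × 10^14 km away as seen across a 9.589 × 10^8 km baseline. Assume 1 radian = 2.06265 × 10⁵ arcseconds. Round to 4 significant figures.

θ ≈ B/d = (9.589 × 10^8) / (1.051 × 10^14) = 9.1237 × 10^-6 rad.
In arcseconds: 9.1237 × 10^-6 × 206265 = 1.8819″.

1.882 arcsec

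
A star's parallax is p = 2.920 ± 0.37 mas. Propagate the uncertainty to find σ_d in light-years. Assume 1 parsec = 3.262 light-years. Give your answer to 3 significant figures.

142 ly

d = 1/p, so σ_d = σ_p / p².
σ_d = 0.000370 / (0.002920)² = 0.000370 / 0.0000085264 = 43.395 pc = 43.395 × 3.262 ly = 141.55 ly.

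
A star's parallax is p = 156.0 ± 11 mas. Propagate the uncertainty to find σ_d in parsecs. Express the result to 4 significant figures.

0.4520 pc

d = 1/p, so σ_d = σ_p / p².
σ_d = 0.0110 / (0.1560)² = 0.0110 / 0.024336 = 0.45201 pc.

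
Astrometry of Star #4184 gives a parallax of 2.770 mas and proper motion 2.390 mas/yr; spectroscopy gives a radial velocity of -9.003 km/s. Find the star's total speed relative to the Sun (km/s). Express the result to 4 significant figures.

d = 1/p = 1/0.002770″ = 361.01 pc.
μ = 2.390 mas/yr = 0.002390 ″/yr.
v_t = 4.740 μ d = 4.740 × 0.002390 × 361.01 = 4.0897 km/s.
v = √(v_r² + v_t²) = √((-9.003)² + 4.0897²) = √97.7797 = 9.8884 km/s.

9.888 km/s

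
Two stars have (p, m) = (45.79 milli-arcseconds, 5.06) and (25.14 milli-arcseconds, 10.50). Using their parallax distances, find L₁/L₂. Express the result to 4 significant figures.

L₁/L₂ = 45.21

d₁ = 1/p₁ = 1/0.04579″ = 21.839 pc; d₂ = 1/p₂ = 1/0.02514″ = 39.777 pc.
M₁ = m₁ − 5 log₁₀ d₁ + 5 = 5.06 − 6.6962 + 5 = 3.3638.
M₂ = 10.50 − 7.9982 + 5 = 7.5018.
L₁/L₂ = 10^(0.4(M₂ − M₁)) = 10^(0.4 × 4.1380) = 10^1.65520 = 45.206.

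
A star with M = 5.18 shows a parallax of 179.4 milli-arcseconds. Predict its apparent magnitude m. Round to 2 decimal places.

d = 1/p = 1/0.1794″ = 5.5741 pc.
m − M = 5 log₁₀ d − 5 = 5 log₁₀(5.5741) − 5 = 3.7309 − 5 = -1.2691.
m = M + (m − M) = 5.18 + (-1.2691) = 3.91.

m = 3.91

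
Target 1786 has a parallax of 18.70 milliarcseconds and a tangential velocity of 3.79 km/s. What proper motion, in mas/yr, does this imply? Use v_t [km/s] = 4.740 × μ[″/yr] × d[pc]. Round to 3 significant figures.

15.0 mas/yr

d = 1/p = 1/0.01870″ = 53.476 pc.
μ = v_t / (4.74 d) = 3.79 / (4.74 × 53.476) = 3.79 / 253.48 = 0.014952 ″/yr = 14.952 mas/yr.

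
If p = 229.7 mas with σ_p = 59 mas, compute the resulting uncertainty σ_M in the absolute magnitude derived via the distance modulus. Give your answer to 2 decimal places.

σ_M = 0.56 mag

M = m − 5 log₁₀ d + 5 = m + 5 log₁₀ p + 5, so ∂M/∂p = 5/(p ln 10).
σ_M = (5/ln 10) · (σ_p/p) = 2.1715 × 59/229.7 = 2.1715 × 0.25686 = 0.55777.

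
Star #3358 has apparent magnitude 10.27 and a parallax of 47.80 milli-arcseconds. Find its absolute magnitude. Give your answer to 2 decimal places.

M = 8.67

d = 1/p = 1/0.04780″ = 20.921 pc.
m − M = 5 log₁₀(20.921) − 5 = 6.6029 − 5 = 1.6029.
M = m − (m − M) = 10.27 − 1.6029 = 8.67.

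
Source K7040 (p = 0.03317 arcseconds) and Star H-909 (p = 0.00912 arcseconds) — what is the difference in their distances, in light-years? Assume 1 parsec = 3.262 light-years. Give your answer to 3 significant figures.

d_A = 1/0.03317″ = 30.148 pc; d_B = 1/0.009120″ = 109.65 pc.
|d_B − d_A| = |109.65 − 30.148| = 79.502 pc = 79.502 × 3.262 ly = 259.34 ly.

259 ly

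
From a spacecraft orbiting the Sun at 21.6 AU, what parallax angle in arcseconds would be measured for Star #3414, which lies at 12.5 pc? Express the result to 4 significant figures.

1.728 arcsec

p (arcsec) = B (AU) / d (pc).
p = 21.6 / 12.5 = 1.728 arcsec.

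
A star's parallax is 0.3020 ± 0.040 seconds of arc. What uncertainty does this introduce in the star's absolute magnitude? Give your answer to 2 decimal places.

σ_M = 0.29 mag

M = m − 5 log₁₀ d + 5 = m + 5 log₁₀ p + 5, so ∂M/∂p = 5/(p ln 10).
σ_M = (5/ln 10) · (σ_p/p) = 2.1715 × 0.040/0.3020 = 2.1715 × 0.13245 = 0.28762.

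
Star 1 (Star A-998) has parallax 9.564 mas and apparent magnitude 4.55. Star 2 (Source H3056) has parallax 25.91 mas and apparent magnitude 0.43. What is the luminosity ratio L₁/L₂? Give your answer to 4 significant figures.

d₁ = 1/p₁ = 1/0.009564″ = 104.56 pc; d₂ = 1/p₂ = 1/0.02591″ = 38.595 pc.
M₁ = m₁ − 5 log₁₀ d₁ + 5 = 4.55 − 10.0968 + 5 = -0.5468.
M₂ = 0.43 − 7.9327 + 5 = -2.5027.
L₁/L₂ = 10^(0.4(M₂ − M₁)) = 10^(0.4 × (-1.9559)) = 10^(-0.78236) = 0.16506.

L₁/L₂ = 0.1651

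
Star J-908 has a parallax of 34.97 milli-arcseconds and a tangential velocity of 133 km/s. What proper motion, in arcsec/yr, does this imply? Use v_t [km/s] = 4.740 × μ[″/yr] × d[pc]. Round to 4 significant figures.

0.9812 arcsec/yr

d = 1/p = 1/0.03497″ = 28.596 pc.
μ = v_t / (4.74 d) = 133 / (4.74 × 28.596) = 133 / 135.55 = 0.98119 ″/yr.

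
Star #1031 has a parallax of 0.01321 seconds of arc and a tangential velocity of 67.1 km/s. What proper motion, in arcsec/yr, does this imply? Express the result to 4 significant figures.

0.1870 arcsec/yr

d = 1/p = 1/0.01321″ = 75.7 pc.
μ = v_t / (4.74 d) = 67.1 / (4.74 × 75.7) = 67.1 / 358.82 = 0.187 ″/yr.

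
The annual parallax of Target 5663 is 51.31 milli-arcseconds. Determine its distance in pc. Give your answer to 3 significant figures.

19.5 pc

p = 51.31 milli-arcseconds = 0.05131 arcsec.
d = 1/p = 1/0.05131 = 19.489 pc.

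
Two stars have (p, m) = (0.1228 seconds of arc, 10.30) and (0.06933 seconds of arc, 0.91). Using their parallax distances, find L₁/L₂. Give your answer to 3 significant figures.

L₁/L₂ = 5.59 × 10^-5

d₁ = 1/p₁ = 1/0.1228″ = 8.1433 pc; d₂ = 1/p₂ = 1/0.06933″ = 14.424 pc.
M₁ = m₁ − 5 log₁₀ d₁ + 5 = 10.30 − 4.5540 + 5 = 10.7460.
M₂ = 0.91 − 5.7954 + 5 = 0.1146.
L₁/L₂ = 10^(0.4(M₂ − M₁)) = 10^(0.4 × (-10.6314)) = 10^(-4.25256) = 0.000055904.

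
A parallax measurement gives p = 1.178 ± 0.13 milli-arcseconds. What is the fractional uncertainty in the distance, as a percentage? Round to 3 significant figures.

11.0%

For d = 1/p, |σ_d/d| = |σ_p/p|.
σ_p/p = 0.13 / 1.178 = 0.11036 = 11.036%.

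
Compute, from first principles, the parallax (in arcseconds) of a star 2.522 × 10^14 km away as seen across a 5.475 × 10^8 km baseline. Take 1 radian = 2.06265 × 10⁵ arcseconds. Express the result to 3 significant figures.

θ ≈ B/d = (5.475 × 10^8) / (2.522 × 10^14) = 2.1709 × 10^-6 rad.
In arcseconds: 2.1709 × 10^-6 × 206265 = 0.44778″.

0.448 arcsec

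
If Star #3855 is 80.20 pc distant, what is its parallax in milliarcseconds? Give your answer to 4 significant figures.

12.47 mas

p = 1/d = 1/80.2 = 0.012469 arcsec.
= 0.012469 × 1000 = 12.469 mas.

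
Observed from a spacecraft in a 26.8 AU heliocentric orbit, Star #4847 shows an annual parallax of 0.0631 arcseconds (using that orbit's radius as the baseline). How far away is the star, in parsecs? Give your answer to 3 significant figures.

With baseline B (in AU) and parallax p (in arcsec), d = B/p parsecs.
d = 26.8 / 0.0631 = 424.72 pc.

425 pc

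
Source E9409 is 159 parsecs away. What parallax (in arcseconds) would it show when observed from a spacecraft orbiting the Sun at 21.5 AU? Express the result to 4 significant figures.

0.1352 arcsec

p (arcsec) = B (AU) / d (pc).
p = 21.5 / 159 = 0.13522 arcsec.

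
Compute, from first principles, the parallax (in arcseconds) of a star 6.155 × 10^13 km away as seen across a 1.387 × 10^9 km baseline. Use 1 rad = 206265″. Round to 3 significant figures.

4.65 arcsec

θ ≈ B/d = (1.387 × 10^9) / (6.155 × 10^13) = 2.2535 × 10^-5 rad.
In arcseconds: 2.2535 × 10^-5 × 206265 = 4.6482″.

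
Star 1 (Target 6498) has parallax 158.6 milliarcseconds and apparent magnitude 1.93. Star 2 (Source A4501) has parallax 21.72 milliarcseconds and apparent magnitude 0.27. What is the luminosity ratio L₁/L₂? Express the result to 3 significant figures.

d₁ = 1/p₁ = 1/0.1586″ = 6.3052 pc; d₂ = 1/p₂ = 1/0.02172″ = 46.041 pc.
M₁ = m₁ − 5 log₁₀ d₁ + 5 = 1.93 − 3.9985 + 5 = 2.9315.
M₂ = 0.27 − 8.3157 + 5 = -3.0457.
L₁/L₂ = 10^(0.4(M₂ − M₁)) = 10^(0.4 × (-5.9772)) = 10^(-2.39088) = 0.0040656.

L₁/L₂ = 0.00407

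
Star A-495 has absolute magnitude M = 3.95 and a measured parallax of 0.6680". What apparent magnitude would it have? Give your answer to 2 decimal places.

m = -0.17

d = 1/p = 1/0.6680″ = 1.497 pc.
m − M = 5 log₁₀ d − 5 = 5 log₁₀(1.497) − 5 = 0.8761 − 5 = -4.1239.
m = M + (m − M) = 3.95 + (-4.1239) = -0.17.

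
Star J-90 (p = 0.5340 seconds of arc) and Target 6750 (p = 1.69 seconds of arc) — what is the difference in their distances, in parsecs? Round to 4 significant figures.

1.281 pc

d_A = 1/0.5340″ = 1.8727 pc; d_B = 1/1.690″ = 0.59172 pc.
|d_B − d_A| = |0.59172 − 1.8727| = 1.281 pc.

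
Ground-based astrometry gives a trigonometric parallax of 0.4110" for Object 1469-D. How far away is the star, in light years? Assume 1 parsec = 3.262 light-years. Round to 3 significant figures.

7.94 light years

d = 1/p = 1/0.4110 = 2.4331 pc.
In light-years: 2.4331 × 3.262 = 7.9368 ly.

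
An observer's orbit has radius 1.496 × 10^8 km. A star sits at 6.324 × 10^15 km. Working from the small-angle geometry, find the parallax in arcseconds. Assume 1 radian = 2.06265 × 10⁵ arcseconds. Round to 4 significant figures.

0.004879 arcsec

θ ≈ B/d = (1.496 × 10^8) / (6.324 × 10^15) = 2.3656 × 10^-8 rad.
In arcseconds: 2.3656 × 10^-8 × 206265 = 0.0048794″.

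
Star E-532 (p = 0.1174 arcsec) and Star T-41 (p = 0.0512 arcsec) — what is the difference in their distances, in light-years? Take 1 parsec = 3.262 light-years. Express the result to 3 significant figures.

d_A = 1/0.1174″ = 8.5179 pc; d_B = 1/0.05120″ = 19.531 pc.
|d_B − d_A| = |19.531 − 8.5179| = 11.013 pc = 11.013 × 3.262 ly = 35.924 ly.

35.9 ly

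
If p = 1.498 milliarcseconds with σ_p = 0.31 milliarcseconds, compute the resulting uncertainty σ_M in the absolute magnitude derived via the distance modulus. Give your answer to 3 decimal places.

σ_M = 0.449 mag

M = m − 5 log₁₀ d + 5 = m + 5 log₁₀ p + 5, so ∂M/∂p = 5/(p ln 10).
σ_M = (5/ln 10) · (σ_p/p) = 2.1715 × 0.31/1.498 = 2.1715 × 0.20694 = 0.44937.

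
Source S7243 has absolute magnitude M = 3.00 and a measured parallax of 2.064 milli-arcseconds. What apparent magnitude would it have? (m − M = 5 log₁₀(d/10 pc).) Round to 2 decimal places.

m = 11.43

d = 1/p = 1/0.002064″ = 484.5 pc.
m − M = 5 log₁₀ d − 5 = 5 log₁₀(484.5) − 5 = 13.4265 − 5 = 8.4265.
m = M + (m − M) = 3.00 + 8.4265 = 11.43.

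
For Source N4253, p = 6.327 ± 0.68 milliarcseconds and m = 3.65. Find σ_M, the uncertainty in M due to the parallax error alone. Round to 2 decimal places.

σ_M = 0.23 mag

M = m − 5 log₁₀ d + 5 = m + 5 log₁₀ p + 5, so ∂M/∂p = 5/(p ln 10).
σ_M = (5/ln 10) · (σ_p/p) = 2.1715 × 0.68/6.327 = 2.1715 × 0.10748 = 0.23339.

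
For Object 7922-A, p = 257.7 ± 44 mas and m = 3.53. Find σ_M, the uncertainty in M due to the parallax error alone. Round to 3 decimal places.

σ_M = 0.371 mag

M = m − 5 log₁₀ d + 5 = m + 5 log₁₀ p + 5, so ∂M/∂p = 5/(p ln 10).
σ_M = (5/ln 10) · (σ_p/p) = 2.1715 × 44/257.7 = 2.1715 × 0.17074 = 0.37076.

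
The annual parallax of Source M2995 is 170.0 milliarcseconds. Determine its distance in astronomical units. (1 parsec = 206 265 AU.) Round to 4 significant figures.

1.213 × 10^6 AU

p = 170.0 milliarcseconds = 0.1700 arcsec.
d = 1/p = 1/0.1700 = 5.8824 pc.
In AU: 5.8824 × 206265 = 1.2133 × 10^6 AU.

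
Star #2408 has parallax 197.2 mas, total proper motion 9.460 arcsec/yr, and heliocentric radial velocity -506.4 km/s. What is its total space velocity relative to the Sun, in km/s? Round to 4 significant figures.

555.1 km/s

d = 1/p = 1/0.1972″ = 5.071 pc.
v_t = 4.740 μ d = 4.740 × 9.460 × 5.071 = 227.39 km/s.
v = √(v_r² + v_t²) = √((-506.4)² + 227.39²) = √308147 = 555.11 km/s.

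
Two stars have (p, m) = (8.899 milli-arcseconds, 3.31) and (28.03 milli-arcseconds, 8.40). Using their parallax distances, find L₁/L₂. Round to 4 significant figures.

L₁/L₂ = 1078

d₁ = 1/p₁ = 1/0.008899″ = 112.37 pc; d₂ = 1/p₂ = 1/0.02803″ = 35.676 pc.
M₁ = m₁ − 5 log₁₀ d₁ + 5 = 3.31 − 10.2533 + 5 = -1.9433.
M₂ = 8.40 − 7.7619 + 5 = 5.6381.
L₁/L₂ = 10^(0.4(M₂ − M₁)) = 10^(0.4 × 7.5814) = 10^3.03256 = 1077.9.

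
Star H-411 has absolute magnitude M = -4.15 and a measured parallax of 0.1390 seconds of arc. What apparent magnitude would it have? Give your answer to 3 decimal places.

m = -4.865

d = 1/p = 1/0.1390″ = 7.1942 pc.
m − M = 5 log₁₀ d − 5 = 5 log₁₀(7.1942) − 5 = 4.2849 − 5 = -0.7151.
m = M + (m − M) = -4.15 + (-0.7151) = -4.865.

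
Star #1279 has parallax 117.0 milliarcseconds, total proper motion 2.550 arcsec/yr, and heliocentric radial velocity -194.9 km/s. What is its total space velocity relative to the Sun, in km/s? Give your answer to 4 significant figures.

d = 1/p = 1/0.1170″ = 8.547 pc.
v_t = 4.740 μ d = 4.740 × 2.550 × 8.547 = 103.31 km/s.
v = √(v_r² + v_t²) = √((-194.9)² + 103.31²) = √48659 = 220.59 km/s.

220.6 km/s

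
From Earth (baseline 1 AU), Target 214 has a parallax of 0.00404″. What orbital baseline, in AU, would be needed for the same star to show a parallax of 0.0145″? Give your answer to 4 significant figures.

3.589 AU

Parallax scales linearly with baseline: p ∝ B, so B = p_target / p_Earth × 1 AU.
B = 0.0145 / 0.00404 = 3.5891 AU.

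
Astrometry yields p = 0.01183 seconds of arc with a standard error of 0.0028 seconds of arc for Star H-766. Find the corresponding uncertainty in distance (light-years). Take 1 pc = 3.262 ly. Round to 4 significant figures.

d = 1/p, so σ_d = σ_p / p².
σ_d = 0.00280 / (0.01183)² = 0.00280 / 0.00013995 = 20.007 pc = 20.007 × 3.262 ly = 65.263 ly.

65.26 ly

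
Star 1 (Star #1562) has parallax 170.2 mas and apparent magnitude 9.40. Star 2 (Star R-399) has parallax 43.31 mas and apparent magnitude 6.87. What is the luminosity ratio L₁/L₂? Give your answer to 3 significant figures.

L₁/L₂ = 0.00630

d₁ = 1/p₁ = 1/0.1702″ = 5.8754 pc; d₂ = 1/p₂ = 1/0.04331″ = 23.089 pc.
M₁ = m₁ − 5 log₁₀ d₁ + 5 = 9.40 − 3.8452 + 5 = 10.5548.
M₂ = 6.87 − 6.8170 + 5 = 5.0530.
L₁/L₂ = 10^(0.4(M₂ − M₁)) = 10^(0.4 × (-5.5018)) = 10^(-2.20072) = 0.0062991.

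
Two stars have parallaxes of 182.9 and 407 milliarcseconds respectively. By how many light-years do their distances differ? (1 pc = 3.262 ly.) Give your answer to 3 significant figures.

d_A = 1/0.1829″ = 5.4675 pc; d_B = 1/0.4070″ = 2.457 pc.
|d_B − d_A| = |2.457 − 5.4675| = 3.0105 pc = 3.0105 × 3.262 ly = 9.8203 ly.

9.82 ly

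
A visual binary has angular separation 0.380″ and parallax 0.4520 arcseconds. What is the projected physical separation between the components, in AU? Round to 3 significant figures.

0.841 AU

d = 1/p = 1/0.4520″ = 2.2124 pc.
At distance d (pc), an angle of θ arcsec spans θ·d AU: s = 0.380 × 2.2124 = 0.84071 AU.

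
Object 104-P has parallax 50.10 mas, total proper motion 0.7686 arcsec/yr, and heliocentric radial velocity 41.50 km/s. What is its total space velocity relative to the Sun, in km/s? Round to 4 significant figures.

83.73 km/s

d = 1/p = 1/0.05010″ = 19.96 pc.
v_t = 4.740 μ d = 4.740 × 0.7686 × 19.96 = 72.718 km/s.
v = √(v_r² + v_t²) = √(41.50² + 72.718²) = √7010.16 = 83.727 km/s.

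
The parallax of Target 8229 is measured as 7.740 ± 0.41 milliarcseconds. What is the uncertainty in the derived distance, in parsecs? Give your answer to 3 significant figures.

6.84 pc

d = 1/p, so σ_d = σ_p / p².
σ_d = 0.000410 / (0.007740)² = 0.000410 / 0.000059908 = 6.8438 pc.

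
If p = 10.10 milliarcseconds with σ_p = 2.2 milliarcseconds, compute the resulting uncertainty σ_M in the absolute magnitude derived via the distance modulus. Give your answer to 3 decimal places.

M = m − 5 log₁₀ d + 5 = m + 5 log₁₀ p + 5, so ∂M/∂p = 5/(p ln 10).
σ_M = (5/ln 10) · (σ_p/p) = 2.1715 × 2.2/10.10 = 2.1715 × 0.21782 = 0.473.

σ_M = 0.473 mag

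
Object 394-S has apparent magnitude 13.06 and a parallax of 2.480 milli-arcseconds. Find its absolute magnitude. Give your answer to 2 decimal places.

M = 5.03

d = 1/p = 1/0.002480″ = 403.23 pc.
m − M = 5 log₁₀(403.23) − 5 = 13.0278 − 5 = 8.0278.
M = m − (m − M) = 13.06 − 8.0278 = 5.03.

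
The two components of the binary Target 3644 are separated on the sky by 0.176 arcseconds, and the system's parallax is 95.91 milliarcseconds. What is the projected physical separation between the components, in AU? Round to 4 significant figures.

d = 1/p = 1/0.09591″ = 10.426 pc.
At distance d (pc), an angle of θ arcsec spans θ·d AU: s = 0.176 × 10.426 = 1.835 AU.

1.835 AU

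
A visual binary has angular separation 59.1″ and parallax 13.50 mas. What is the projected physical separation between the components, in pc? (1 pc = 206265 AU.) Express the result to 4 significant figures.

d = 1/p = 1/0.01350″ = 74.074 pc.
At distance d (pc), an angle of θ arcsec spans θ·d AU: s = 59.1 × 74.074 = 4377.8 AU.
= 4377.8 / 206265 = 0.021224 pc.

0.02122 pc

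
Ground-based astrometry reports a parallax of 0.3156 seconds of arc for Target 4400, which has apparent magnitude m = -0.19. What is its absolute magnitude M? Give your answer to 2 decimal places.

M = 2.31

d = 1/p = 1/0.3156″ = 3.1686 pc.
m − M = 5 log₁₀(3.1686) − 5 = 2.5043 − 5 = -2.4957.
M = m − (m − M) = -0.19 − (-2.4957) = 2.31.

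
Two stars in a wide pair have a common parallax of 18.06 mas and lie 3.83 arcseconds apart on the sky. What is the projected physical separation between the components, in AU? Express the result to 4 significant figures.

d = 1/p = 1/0.01806″ = 55.371 pc.
At distance d (pc), an angle of θ arcsec spans θ·d AU: s = 3.83 × 55.371 = 212.07 AU.

212.1 AU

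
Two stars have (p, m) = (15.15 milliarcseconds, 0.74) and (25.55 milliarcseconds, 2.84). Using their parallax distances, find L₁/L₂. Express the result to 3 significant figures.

L₁/L₂ = 19.7

d₁ = 1/p₁ = 1/0.01515″ = 66.007 pc; d₂ = 1/p₂ = 1/0.02555″ = 39.139 pc.
M₁ = m₁ − 5 log₁₀ d₁ + 5 = 0.74 − 9.0979 + 5 = -3.3579.
M₂ = 2.84 − 7.9630 + 5 = -0.1230.
L₁/L₂ = 10^(0.4(M₂ − M₁)) = 10^(0.4 × 3.2349) = 10^1.29396 = 19.677.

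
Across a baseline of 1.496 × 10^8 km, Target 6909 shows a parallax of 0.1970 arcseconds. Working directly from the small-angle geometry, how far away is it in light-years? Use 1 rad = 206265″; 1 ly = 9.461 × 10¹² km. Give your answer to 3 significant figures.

θ = 0.1970″ = 0.1970/206265 = 9.5508 × 10^-7 rad.
d = B/θ = (1.496 × 10^8) / (9.5508 × 10^-7) = 1.5664 × 10^14 km = (1.5664 × 10^14) / (9.461 × 10^12) ly = 16.556 ly.

16.6 ly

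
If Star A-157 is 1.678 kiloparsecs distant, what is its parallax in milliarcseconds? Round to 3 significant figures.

0.596 mas

d = 1.678 kpc = 1678 pc.
p = 1/d = 1/1678 = 0.00059595 arcsec.
= 0.00059595 × 1000 = 0.59595 mas.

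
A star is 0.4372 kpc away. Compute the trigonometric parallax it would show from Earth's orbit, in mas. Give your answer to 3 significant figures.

2.29 mas

d = 0.4372 kpc = 437.2 pc.
p = 1/d = 1/437.2 = 0.0022873 arcsec.
= 0.0022873 × 1000 = 2.2873 mas.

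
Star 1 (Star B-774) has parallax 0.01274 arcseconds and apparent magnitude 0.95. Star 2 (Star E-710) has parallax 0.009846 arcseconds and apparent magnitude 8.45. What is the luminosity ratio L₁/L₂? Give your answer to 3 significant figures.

d₁ = 1/p₁ = 1/0.01274″ = 78.493 pc; d₂ = 1/p₂ = 1/0.009846″ = 101.56 pc.
M₁ = m₁ − 5 log₁₀ d₁ + 5 = 0.95 − 9.4742 + 5 = -3.5242.
M₂ = 8.45 − 10.0336 + 5 = 3.4164.
L₁/L₂ = 10^(0.4(M₂ − M₁)) = 10^(0.4 × 6.9406) = 10^2.77624 = 597.37.

L₁/L₂ = 597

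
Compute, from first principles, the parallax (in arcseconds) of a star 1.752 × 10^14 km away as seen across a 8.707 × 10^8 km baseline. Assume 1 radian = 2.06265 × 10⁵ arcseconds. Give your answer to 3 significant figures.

θ ≈ B/d = (8.707 × 10^8) / (1.752 × 10^14) = 4.9697 × 10^-6 rad.
In arcseconds: 4.9697 × 10^-6 × 206265 = 1.0251″.

1.03 arcsec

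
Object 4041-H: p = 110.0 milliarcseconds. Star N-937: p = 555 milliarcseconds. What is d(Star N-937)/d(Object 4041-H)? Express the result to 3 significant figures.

0.198

Since d = 1/p, d_B/d_A = p_A/p_B.
= 110.0 / 555 = 0.1982.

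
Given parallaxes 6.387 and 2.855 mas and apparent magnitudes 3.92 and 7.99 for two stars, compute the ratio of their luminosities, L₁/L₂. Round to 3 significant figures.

L₁/L₂ = 8.48

d₁ = 1/p₁ = 1/0.006387″ = 156.57 pc; d₂ = 1/p₂ = 1/0.002855″ = 350.26 pc.
M₁ = m₁ − 5 log₁₀ d₁ + 5 = 3.92 − 10.9735 + 5 = -2.0535.
M₂ = 7.99 − 12.7220 + 5 = 0.2680.
L₁/L₂ = 10^(0.4(M₂ − M₁)) = 10^(0.4 × 2.3215) = 10^0.92860 = 8.484.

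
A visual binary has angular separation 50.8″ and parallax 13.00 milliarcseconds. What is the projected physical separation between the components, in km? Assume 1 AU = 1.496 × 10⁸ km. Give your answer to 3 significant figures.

d = 1/p = 1/0.01300″ = 76.923 pc.
At distance d (pc), an angle of θ arcsec spans θ·d AU: s = 50.8 × 76.923 = 3907.7 AU.
= 3907.7 × 1.496 × 10⁸ km = 5.8459 × 10^11 km.

5.85 × 10^11 km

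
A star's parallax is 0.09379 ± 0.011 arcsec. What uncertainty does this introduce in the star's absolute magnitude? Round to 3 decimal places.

M = m − 5 log₁₀ d + 5 = m + 5 log₁₀ p + 5, so ∂M/∂p = 5/(p ln 10).
σ_M = (5/ln 10) · (σ_p/p) = 2.1715 × 0.011/0.09379 = 2.1715 × 0.11728 = 0.25467.

σ_M = 0.255 mag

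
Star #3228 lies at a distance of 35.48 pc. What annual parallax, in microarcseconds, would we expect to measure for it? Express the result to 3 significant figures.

28200 μas

p = 1/d = 1/35.48 = 0.028185 arcsec.
= 0.028185 × 10⁶ = 28185 μas.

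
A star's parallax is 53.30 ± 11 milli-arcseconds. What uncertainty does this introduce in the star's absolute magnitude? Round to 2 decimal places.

M = m − 5 log₁₀ d + 5 = m + 5 log₁₀ p + 5, so ∂M/∂p = 5/(p ln 10).
σ_M = (5/ln 10) · (σ_p/p) = 2.1715 × 11/53.30 = 2.1715 × 0.20638 = 0.44815.

σ_M = 0.45 mag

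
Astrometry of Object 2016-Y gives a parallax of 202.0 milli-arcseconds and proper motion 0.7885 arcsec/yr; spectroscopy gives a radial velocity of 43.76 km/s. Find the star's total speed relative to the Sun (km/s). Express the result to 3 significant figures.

d = 1/p = 1/0.2020″ = 4.9505 pc.
v_t = 4.740 μ d = 4.740 × 0.7885 × 4.9505 = 18.502 km/s.
v = √(v_r² + v_t²) = √(43.76² + 18.502²) = √2257.26 = 47.511 km/s.

47.5 km/s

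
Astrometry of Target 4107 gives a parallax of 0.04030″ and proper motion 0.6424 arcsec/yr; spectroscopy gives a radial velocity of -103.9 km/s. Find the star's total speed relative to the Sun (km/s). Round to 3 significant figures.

128 km/s

d = 1/p = 1/0.04030″ = 24.814 pc.
v_t = 4.740 μ d = 4.740 × 0.6424 × 24.814 = 75.558 km/s.
v = √(v_r² + v_t²) = √((-103.9)² + 75.558²) = √16504.2 = 128.47 km/s.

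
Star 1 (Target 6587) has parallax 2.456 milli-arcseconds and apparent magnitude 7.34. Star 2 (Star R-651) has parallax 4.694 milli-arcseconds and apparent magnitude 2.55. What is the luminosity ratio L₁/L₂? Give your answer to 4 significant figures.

L₁/L₂ = 0.04432

d₁ = 1/p₁ = 1/0.002456″ = 407.17 pc; d₂ = 1/p₂ = 1/0.004694″ = 213.04 pc.
M₁ = m₁ − 5 log₁₀ d₁ + 5 = 7.34 − 13.0489 + 5 = -0.7089.
M₂ = 2.55 − 11.6423 + 5 = -4.0923.
L₁/L₂ = 10^(0.4(M₂ − M₁)) = 10^(0.4 × (-3.3834)) = 10^(-1.35336) = 0.044324.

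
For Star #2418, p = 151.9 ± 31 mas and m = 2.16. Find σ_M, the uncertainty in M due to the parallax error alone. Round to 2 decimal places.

M = m − 5 log₁₀ d + 5 = m + 5 log₁₀ p + 5, so ∂M/∂p = 5/(p ln 10).
σ_M = (5/ln 10) · (σ_p/p) = 2.1715 × 31/151.9 = 2.1715 × 0.20408 = 0.44316.

σ_M = 0.44 mag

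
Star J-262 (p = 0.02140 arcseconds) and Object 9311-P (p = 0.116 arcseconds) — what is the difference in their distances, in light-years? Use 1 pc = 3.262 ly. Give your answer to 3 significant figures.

d_A = 1/0.02140″ = 46.729 pc; d_B = 1/0.1160″ = 8.6207 pc.
|d_B − d_A| = |8.6207 − 46.729| = 38.108 pc = 38.108 × 3.262 ly = 124.31 ly.

124 ly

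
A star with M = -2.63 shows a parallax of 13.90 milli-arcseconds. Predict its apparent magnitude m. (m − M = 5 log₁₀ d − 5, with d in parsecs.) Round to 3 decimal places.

m = 1.655

d = 1/p = 1/0.01390″ = 71.942 pc.
m − M = 5 log₁₀ d − 5 = 5 log₁₀(71.942) − 5 = 9.2849 − 5 = 4.2849.
m = M + (m − M) = -2.63 + 4.2849 = 1.655.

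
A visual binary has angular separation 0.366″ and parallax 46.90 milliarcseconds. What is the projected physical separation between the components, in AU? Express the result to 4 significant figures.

d = 1/p = 1/0.04690″ = 21.322 pc.
At distance d (pc), an angle of θ arcsec spans θ·d AU: s = 0.366 × 21.322 = 7.8039 AU.

7.804 AU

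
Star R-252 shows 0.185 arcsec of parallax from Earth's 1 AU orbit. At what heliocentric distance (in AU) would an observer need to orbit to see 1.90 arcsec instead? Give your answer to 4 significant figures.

10.27 AU

Parallax scales linearly with baseline: p ∝ B, so B = p_target / p_Earth × 1 AU.
B = 1.90 / 0.185 = 10.27 AU.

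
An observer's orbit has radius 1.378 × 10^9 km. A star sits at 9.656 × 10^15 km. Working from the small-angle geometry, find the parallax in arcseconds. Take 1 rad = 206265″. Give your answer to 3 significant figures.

θ ≈ B/d = (1.378 × 10^9) / (9.656 × 10^15) = 1.4271 × 10^-7 rad.
In arcseconds: 1.4271 × 10^-7 × 206265 = 0.029436″.

0.0294 arcsec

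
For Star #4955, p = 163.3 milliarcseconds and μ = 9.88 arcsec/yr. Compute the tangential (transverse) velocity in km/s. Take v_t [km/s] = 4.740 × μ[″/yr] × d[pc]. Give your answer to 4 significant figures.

d = 1/p = 1/0.1633″ = 6.1237 pc.
v_t = 4.74 × μ × d = 4.74 × 9.88 × 6.1237 = 286.78 km/s.

286.8 km/s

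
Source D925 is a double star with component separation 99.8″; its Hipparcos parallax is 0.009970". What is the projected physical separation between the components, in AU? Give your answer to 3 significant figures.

10000 AU

d = 1/p = 1/0.009970″ = 100.3 pc.
At distance d (pc), an angle of θ arcsec spans θ·d AU: s = 99.8 × 100.3 = 10010 AU.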